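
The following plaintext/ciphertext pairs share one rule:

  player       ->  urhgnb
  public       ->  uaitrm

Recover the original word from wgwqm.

In player: p→u is +5, l→r is +6, a→h is +7, y→g is +8 — the shift increases by 1 each position. Letter i (0-indexed) is shifted by i+5, so successive shifts are 5, 6, 7, ….
Undoing it on wgwqm: w−5=r, g−6=a, w−7=p, q−8=i, m−9=d.

rapid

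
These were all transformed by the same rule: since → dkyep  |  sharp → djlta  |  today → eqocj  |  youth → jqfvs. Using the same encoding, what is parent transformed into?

accgyv

Shifts by position in since: pos 0: s→d (+11), pos 1: i→k (+2), pos 2: n→y (+11), pos 3: c→e (+2) — repeating every 2. It's a Vigenère-style cipher with numeric key [11,2]: position i shifts by key[i mod 2].
On parent: p+11=a, a+2=c, r+11=c, e+2=g, n+11=y, t+2=v.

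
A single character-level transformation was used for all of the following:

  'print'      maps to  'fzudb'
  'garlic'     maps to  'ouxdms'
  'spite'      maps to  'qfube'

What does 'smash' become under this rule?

The output letters match the input read backwards, each shifted +12: print reversed is tnirp. Two steps: reverse the string, then apply a Caesar shift of +12.
For smash: reverse → hsams; then shift: h+12=t, s+12=e, a+12=m, m+12=y, s+12=e.

temye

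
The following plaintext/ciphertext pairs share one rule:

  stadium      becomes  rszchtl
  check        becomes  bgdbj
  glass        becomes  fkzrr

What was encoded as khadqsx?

Compare letters: s→r is +25, t→s is +25, a→z is +25 — a constant shift. Every letter moves 25 places later in the alphabet, wrapping around z→a.
Undoing it on khadqsx: k−25=l, h−25=i, a−25=b, d−25=e, q−25=r, s−25=t, x−25=y.

liberty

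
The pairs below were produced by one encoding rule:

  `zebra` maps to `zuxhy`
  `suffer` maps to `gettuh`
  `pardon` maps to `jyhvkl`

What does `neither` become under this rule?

This is an affine cipher: with a=0,…,z=25, each position x becomes (25x+24) mod 26.
On neither: n(13)→25·13+24≡11=l; e(4)→25·4+24≡20=u; i(8)→25·8+24≡16=q; t(19)→25·19+24≡5=f; h(7)→25·7+24≡17=r; e(4)→25·4+24≡20=u; r(17)→25·17+24≡7=h (all mod 26).

luqfruh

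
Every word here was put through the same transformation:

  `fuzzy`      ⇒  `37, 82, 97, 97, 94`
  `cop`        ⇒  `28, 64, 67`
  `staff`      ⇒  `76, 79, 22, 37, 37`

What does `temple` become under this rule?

79, 34, 58, 67, 55, 34

f(#6)→37 and u(#21)→82: differences scale by 3, so n = 3·pos + 19. The formula is n = 3×(alphabet index, a=1) + 19.
For temple: t=20→79, e=5→34, m=13→58, p=16→67, l=12→55, e=5→34.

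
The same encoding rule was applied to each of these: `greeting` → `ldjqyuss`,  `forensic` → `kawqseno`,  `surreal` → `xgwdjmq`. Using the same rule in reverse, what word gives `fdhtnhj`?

archive

Shifts by position in greeting: pos 0: g→l (+5), pos 1: r→d (+12), pos 2: e→j (+5), pos 3: e→q (+12) — repeating every 2. The shifts repeat in a cycle of length 2: positions 0,1,… shift by +5, +12, then the pattern repeats.
Decoding fdhtnhj: f−5=a, d−12=r, h−5=c, t−12=h, n−5=i, h−12=v, j−5=e.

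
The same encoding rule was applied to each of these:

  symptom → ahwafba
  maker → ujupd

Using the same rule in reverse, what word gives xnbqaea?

perform

In symptom: s→a is +8, y→h is +9, m→w is +10, p→a is +11 — the shift increases by 1 each position. Letter i (0-indexed) is shifted by i+8, so successive shifts are 8, 9, 10, ….
Undoing it on xnbqaea: x−8=p, n−9=e, b−10=r, q−11=f, a−12=o, e−13=r, a−14=m.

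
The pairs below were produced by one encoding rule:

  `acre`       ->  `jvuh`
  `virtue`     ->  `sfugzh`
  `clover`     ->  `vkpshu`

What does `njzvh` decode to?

sauce

a(0)→j(9) and c(2)→v(21) fit y≡19x+9 (mod 26); the inverse of 19 mod 26 is 11. This is an affine cipher: with a=0,…,z=25, each position x becomes (19x+9) mod 26.
Reversing it on njzvh: n(13)→11·(13−9)≡18=s; j(9)→11·(9−9)≡0=a; z(25)→11·(25−9)≡20=u; v(21)→11·(21−9)≡2=c; h(7)→11·(7−9)≡4=e (all mod 26).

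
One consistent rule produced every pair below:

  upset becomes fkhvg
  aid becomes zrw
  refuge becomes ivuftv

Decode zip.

Each pair mirrors across the alphabet (u↔f, p↔k, s↔h): positions sum to 25. This is the alphabet-reversal cipher (Atbash): a becomes z, b becomes y, etc.
Decoding zip: z↔a, i↔r, p↔k.

ark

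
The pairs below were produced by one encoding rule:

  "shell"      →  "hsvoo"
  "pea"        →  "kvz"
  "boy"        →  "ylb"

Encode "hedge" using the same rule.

Each pair mirrors across the alphabet (s↔h, h↔s, e↔v): positions sum to 25. This is the alphabet-reversal cipher (Atbash): a becomes z, b becomes y, etc.
On hedge: h↔s, e↔v, d↔w, g↔t, e↔v.

svwtv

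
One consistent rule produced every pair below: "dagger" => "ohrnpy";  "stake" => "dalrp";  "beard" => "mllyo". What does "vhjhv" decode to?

kayak

Shifts by position in dagger: pos 0: d→o (+11), pos 1: a→h (+7), pos 2: g→r (+11), pos 3: g→n (+7) — repeating every 2. It's a Vigenère-style cipher with numeric key [11,7]: position i shifts by key[i mod 2].
Reversing it on vhjhv: v−11=k, h−7=a, j−11=y, h−7=a, v−11=k.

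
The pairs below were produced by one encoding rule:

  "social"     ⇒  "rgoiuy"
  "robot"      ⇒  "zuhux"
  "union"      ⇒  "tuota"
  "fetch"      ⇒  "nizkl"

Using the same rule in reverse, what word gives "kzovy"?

The output letters match the input read backwards, each shifted +6: social reversed is laicos. Read the word backwards and shift each letter +6.
Reversing it on kzovy: shift back: k−6=e, z−6=t, o−6=i, v−6=p, y−6=s → etips; then reverse → spite.

spite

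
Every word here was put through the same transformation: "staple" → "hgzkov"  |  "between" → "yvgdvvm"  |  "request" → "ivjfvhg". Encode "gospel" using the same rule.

tlhkvo

Each pair mirrors across the alphabet (s↔h, t↔g, a↔z): positions sum to 25. Each letter is replaced by its mirror in the alphabet: a↔z, b↔y, c↔x, and so on (the Atbash cipher).
Applying it to gospel: g↔t, o↔l, s↔h, p↔k, e↔v, l↔o.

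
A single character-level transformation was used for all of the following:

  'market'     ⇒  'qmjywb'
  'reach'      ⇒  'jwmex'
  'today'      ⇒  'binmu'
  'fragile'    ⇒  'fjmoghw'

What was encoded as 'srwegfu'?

m(12)→q(16) and a(0)→m(12) fit y≡9x+12 (mod 26); the inverse of 9 mod 26 is 3. This is an affine cipher: with a=0,…,z=25, each position x becomes (9x+12) mod 26.
Decoding srwegfu: s(18)→3·(18−12)≡18=s; r(17)→3·(17−12)≡15=p; w(22)→3·(22−12)≡4=e; e(4)→3·(4−12)≡2=c; g(6)→3·(6−12)≡8=i; f(5)→3·(5−12)≡5=f; u(20)→3·(20−12)≡24=y (all mod 26).

specify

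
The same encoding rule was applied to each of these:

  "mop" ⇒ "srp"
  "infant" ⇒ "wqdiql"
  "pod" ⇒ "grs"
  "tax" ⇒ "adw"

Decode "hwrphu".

remote

The output letters match the input read backwards, each shifted +3: mop reversed is pom. Read the word backwards and shift each letter +3.
Reversing it on hwrphu: shift back: h−3=e, w−3=t, r−3=o, p−3=m, h−3=e, u−3=r → etomer; then reverse → remote.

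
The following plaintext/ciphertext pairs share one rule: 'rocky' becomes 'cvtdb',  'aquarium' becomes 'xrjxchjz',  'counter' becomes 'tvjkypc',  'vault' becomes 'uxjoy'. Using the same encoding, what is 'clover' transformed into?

tovupc

This is an affine cipher: with a=0,…,z=25, each position x becomes (11x+23) mod 26.
Applying it to clover: c(2)→11·2+23≡19=t; l(11)→11·11+23≡14=o; o(14)→11·14+23≡21=v; v(21)→11·21+23≡20=u; e(4)→11·4+23≡15=p; r(17)→11·17+23≡2=c (all mod 26).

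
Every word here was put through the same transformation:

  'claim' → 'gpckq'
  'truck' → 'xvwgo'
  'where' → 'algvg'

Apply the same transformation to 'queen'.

uwggr

The shift depends on letter class: consonant c→g is +4, but vowel a→c is +2. Two shifts are in play — +2 for a/e/i/o/u, +4 for every other letter.
On queen: q(cons)+4=u, u(vowel)+2=w, e(vowel)+2=g, e(vowel)+2=g, n(cons)+4=r.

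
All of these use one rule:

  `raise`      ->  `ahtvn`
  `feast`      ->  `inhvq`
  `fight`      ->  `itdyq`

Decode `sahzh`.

Treating letters as 0–25, the rule is x ↦ 21x + 7 (mod 26).
Decoding sahzh: s(18)→5·(18−7)≡3=d; a(0)→5·(0−7)≡17=r; h(7)→5·(7−7)≡0=a; z(25)→5·(25−7)≡12=m; h(7)→5·(7−7)≡0=a (all mod 26).

drama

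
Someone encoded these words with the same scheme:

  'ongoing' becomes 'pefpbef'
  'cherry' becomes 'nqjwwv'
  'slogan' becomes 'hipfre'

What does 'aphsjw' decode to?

poster

o(14)→p(15) and n(13)→e(4) fit y≡11x+17 (mod 26); the inverse of 11 mod 26 is 19. Treating letters as 0–25, the rule is x ↦ 11x + 17 (mod 26).
Decoding aphsjw: a(0)→19·(0−17)≡15=p; p(15)→19·(15−17)≡14=o; h(7)→19·(7−17)≡18=s; s(18)→19·(18−17)≡19=t; j(9)→19·(9−17)≡4=e; w(22)→19·(22−17)≡17=r (all mod 26).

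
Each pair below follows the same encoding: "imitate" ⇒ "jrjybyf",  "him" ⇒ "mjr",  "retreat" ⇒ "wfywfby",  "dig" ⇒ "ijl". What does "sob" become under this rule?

xpg

The shift depends on letter class: consonant m→r is +5, but vowel i→j is +1. Vowels shift forward by 1 and consonants shift forward by 5.
For sob: s(cons)+5=x, o(vowel)+1=p, b(cons)+5=g.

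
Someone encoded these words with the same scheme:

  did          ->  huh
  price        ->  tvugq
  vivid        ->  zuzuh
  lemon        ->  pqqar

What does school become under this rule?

The rule splits by letter class: vowels +12, consonants +4.
For school: s(cons)+4=w, c(cons)+4=g, h(cons)+4=l, o(vowel)+12=a, o(vowel)+12=a, l(cons)+4=p.

wglaap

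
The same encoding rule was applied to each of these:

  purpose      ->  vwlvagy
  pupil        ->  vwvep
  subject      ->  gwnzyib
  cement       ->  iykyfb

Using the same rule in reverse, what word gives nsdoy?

Each letter's alphabet position (a=0..z=25) is mapped through 21·x+18 mod 26 — an affine cipher.
Decoding nsdoy: n(13)→5·(13−18)≡1=b; s(18)→5·(18−18)≡0=a; d(3)→5·(3−18)≡3=d; o(14)→5·(14−18)≡6=g; y(24)→5·(24−18)≡4=e (all mod 26).

badge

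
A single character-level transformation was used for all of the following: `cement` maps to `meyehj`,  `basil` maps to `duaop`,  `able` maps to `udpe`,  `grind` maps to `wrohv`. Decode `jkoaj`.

c(2)→m(12) and e(4)→e(4) fit y≡9x+20 (mod 26); the inverse of 9 mod 26 is 3. Each letter's alphabet position (a=0..z=25) is mapped through 9·x+20 mod 26 — an affine cipher.
Undoing it on jkoaj: j(9)→3·(9−20)≡19=t; k(10)→3·(10−20)≡22=w; o(14)→3·(14−20)≡8=i; a(0)→3·(0−20)≡18=s; j(9)→3·(9−20)≡19=t (all mod 26).

twist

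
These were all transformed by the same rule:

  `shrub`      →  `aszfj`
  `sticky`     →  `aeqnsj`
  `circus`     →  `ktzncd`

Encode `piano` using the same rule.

A repeating key of period 2 is used — shifts +8, +11 over and over.
Applying it to piano: p+8=x, i+11=t, a+8=i, n+11=y, o+8=w.

xtiyw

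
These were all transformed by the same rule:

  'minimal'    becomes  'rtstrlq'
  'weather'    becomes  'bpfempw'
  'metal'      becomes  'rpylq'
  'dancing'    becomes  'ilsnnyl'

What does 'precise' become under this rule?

ucjnndj

Shifts by position in minimal: pos 0: m→r (+5), pos 1: i→t (+11), pos 2: n→s (+5), pos 3: i→t (+11) — repeating every 2. A repeating key of period 2 is used — shifts +5, +11 over and over.
For precise: p+5=u, r+11=c, e+5=j, c+11=n, i+5=n, s+11=d, e+5=j.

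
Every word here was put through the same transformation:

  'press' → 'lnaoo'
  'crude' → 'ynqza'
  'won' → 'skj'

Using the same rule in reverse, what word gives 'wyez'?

acid

Compare letters: p→l is +22, r→n is +22, e→a is +22 — a constant shift. Every letter moves 22 places later in the alphabet, wrapping around z→a.
Reversing it on wyez: w−22=a, y−22=c, e−22=i, z−22=d.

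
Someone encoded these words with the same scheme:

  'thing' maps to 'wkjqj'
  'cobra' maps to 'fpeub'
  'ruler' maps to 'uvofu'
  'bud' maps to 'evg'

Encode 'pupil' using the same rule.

The shift depends on letter class: consonant t→w is +3, but vowel i→j is +1. The rule splits by letter class: vowels +1, consonants +3.
Applying it to pupil: p(cons)+3=s, u(vowel)+1=v, p(cons)+3=s, i(vowel)+1=j, l(cons)+3=o.

svsjo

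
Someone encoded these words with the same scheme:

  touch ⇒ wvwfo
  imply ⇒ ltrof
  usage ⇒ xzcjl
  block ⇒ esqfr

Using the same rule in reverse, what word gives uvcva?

Shifts by position in touch: pos 0: t→w (+3), pos 1: o→v (+7), pos 2: u→w (+2), pos 3: c→f (+3), pos 4: h→o (+7) — repeating every 3. A repeating key of period 3 is used — shifts +3, +7, +2 over and over.
Decoding uvcva: u−3=r, v−7=o, c−2=a, v−3=s, a−7=t.

roast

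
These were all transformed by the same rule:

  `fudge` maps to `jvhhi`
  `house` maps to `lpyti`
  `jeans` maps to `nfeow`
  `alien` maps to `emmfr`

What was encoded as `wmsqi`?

slope

Shifts by position in fudge: pos 0: f→j (+4), pos 1: u→v (+1), pos 2: d→h (+4), pos 3: g→h (+1) — repeating every 2. The shifts repeat in a cycle of length 2: positions 0,1,… shift by +4, +1, then the pattern repeats.
Reversing it on wmsqi: w−4=s, m−1=l, s−4=o, q−1=p, i−4=e.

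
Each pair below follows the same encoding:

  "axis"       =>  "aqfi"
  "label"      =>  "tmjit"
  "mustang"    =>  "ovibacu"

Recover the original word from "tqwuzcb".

The output letters match the input read backwards, each shifted +8: axis reversed is sixa. The word is reversed, then every letter is shifted forward by 8.
Reversing it on tqwuzcb: shift back: t−8=l, q−8=i, w−8=o, u−8=m, z−8=r, c−8=u, b−8=t → liomrut; then reverse → turmoil.

turmoil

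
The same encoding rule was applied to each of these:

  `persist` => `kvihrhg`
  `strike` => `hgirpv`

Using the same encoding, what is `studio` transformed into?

hgfwrl

Each pair mirrors across the alphabet (p↔k, e↔v, r↔i): positions sum to 25. Letters are reflected about the middle of the alphabet (position → 25−position): Atbash.
For studio: s↔h, t↔g, u↔f, d↔w, i↔r, o↔l.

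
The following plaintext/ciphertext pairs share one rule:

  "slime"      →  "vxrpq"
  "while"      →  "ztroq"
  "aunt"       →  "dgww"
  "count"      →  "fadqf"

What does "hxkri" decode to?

It's a Vigenère-style cipher with numeric key [3,12,9]: position i shifts by key[i mod 3].
Decoding hxkri: h−3=e, x−12=l, k−9=b, r−3=o, i−12=w.

elbow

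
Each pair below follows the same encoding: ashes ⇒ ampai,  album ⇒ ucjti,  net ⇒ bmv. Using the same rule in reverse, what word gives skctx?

pluck

The output letters match the input read backwards, each shifted +8: ashes reversed is sehsa. Two steps: reverse the string, then apply a Caesar shift of +8.
Decoding skctx: shift back: s−8=k, k−8=c, c−8=u, t−8=l, x−8=p → kculp; then reverse → pluck.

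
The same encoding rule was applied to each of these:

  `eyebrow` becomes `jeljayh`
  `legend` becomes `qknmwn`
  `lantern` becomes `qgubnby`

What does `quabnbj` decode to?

In eyebrow: e→j is +5, y→e is +6, e→l is +7, b→j is +8 — the shift increases by 1 each position. Letter i (0-indexed) is shifted by i+5, so successive shifts are 5, 6, 7, ….
Decoding quabnbj: q−5=l, u−6=o, a−7=t, b−8=t, n−9=e, b−10=r, j−11=y.

lottery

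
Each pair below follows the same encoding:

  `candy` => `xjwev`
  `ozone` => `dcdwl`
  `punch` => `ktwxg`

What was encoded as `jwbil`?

ankle

Each letter's alphabet position (a=0..z=25) is mapped through 7·x+9 mod 26 — an affine cipher.
Reversing it on jwbil: j(9)→15·(9−9)≡0=a; w(22)→15·(22−9)≡13=n; b(1)→15·(1−9)≡10=k; i(8)→15·(8−9)≡11=l; l(11)→15·(11−9)≡4=e (all mod 26).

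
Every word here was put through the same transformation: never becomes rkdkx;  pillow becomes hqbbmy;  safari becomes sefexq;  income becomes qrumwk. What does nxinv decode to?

truth

n(13)→r(17) and e(4)→k(10) fit y≡21x+4 (mod 26); the inverse of 21 mod 26 is 5. Treating letters as 0–25, the rule is x ↦ 21x + 4 (mod 26).
Reversing it on nxinv: n(13)→5·(13−4)≡19=t; x(23)→5·(23−4)≡17=r; i(8)→5·(8−4)≡20=u; n(13)→5·(13−4)≡19=t; v(21)→5·(21−4)≡7=h (all mod 26).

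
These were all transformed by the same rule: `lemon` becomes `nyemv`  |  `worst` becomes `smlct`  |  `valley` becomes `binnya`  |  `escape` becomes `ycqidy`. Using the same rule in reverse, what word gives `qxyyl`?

cheer

l(11)→n(13) and e(4)→y(24) fit y≡17x+8 (mod 26); the inverse of 17 mod 26 is 23. This is an affine cipher: with a=0,…,z=25, each position x becomes (17x+8) mod 26.
Undoing it on qxyyl: q(16)→23·(16−8)≡2=c; x(23)→23·(23−8)≡7=h; y(24)→23·(24−8)≡4=e; y(24)→23·(24−8)≡4=e; l(11)→23·(11−8)≡17=r (all mod 26).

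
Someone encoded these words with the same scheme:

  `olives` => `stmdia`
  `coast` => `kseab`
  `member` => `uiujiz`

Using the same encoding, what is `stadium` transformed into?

abelmyu

The shift depends on letter class: consonant l→t is +8, but vowel o→s is +4. The rule splits by letter class: vowels +4, consonants +8.
Applying it to stadium: s(cons)+8=a, t(cons)+8=b, a(vowel)+4=e, d(cons)+8=l, i(vowel)+4=m, u(vowel)+4=y, m(cons)+8=u.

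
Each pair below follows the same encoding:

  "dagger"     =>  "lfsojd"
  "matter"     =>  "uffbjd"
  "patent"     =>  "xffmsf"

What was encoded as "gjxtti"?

It's a Vigenère-style cipher with numeric key [8,5,12]: position i shifts by key[i mod 3].
Reversing it on gjxtti: g−8=y, j−5=e, x−12=l, t−8=l, t−5=o, i−12=w.

yellow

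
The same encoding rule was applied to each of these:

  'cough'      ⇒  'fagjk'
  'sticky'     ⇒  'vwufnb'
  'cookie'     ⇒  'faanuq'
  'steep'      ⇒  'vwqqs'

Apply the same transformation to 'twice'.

Two shifts are in play — +12 for a/e/i/o/u, +3 for every other letter.
On twice: t(cons)+3=w, w(cons)+3=z, i(vowel)+12=u, c(cons)+3=f, e(vowel)+12=q.

wzufq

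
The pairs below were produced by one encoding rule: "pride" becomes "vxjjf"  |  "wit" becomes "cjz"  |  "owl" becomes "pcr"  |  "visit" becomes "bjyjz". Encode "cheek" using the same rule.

inffq

The rule splits by letter class: vowels +1, consonants +6.
For cheek: c(cons)+6=i, h(cons)+6=n, e(vowel)+1=f, e(vowel)+1=f, k(cons)+6=q.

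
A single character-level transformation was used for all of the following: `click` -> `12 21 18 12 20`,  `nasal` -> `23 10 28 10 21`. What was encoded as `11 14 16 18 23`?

c is letter #3 and maps to 12: an offset of 9. Letters become their 1-based position plus 9 (so a→10, b→11, …).
Reversing it on 11 14 16 18 23: 11→(11−9)÷1=2=b, 14→(14−9)÷1=5=e, 16→(16−9)÷1=7=g, 18→(18−9)÷1=9=i, 23→(23−9)÷1=14=n.

begin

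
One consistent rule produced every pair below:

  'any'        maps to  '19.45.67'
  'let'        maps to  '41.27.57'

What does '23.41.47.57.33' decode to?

cloth

Each letter becomes 2×(its alphabet position, a=1..z=26) + 17.
Undoing it on 23.41.47.57.33: 23→(23−17)÷2=3=c, 41→(41−17)÷2=12=l, 47→(47−17)÷2=15=o, 57→(57−17)÷2=20=t, 33→(33−17)÷2=8=h.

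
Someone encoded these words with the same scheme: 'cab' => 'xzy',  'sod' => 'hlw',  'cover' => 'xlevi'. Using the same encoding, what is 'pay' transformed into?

Each pair mirrors across the alphabet (c↔x, a↔z, b↔y): positions sum to 25. This is the alphabet-reversal cipher (Atbash): a becomes z, b becomes y, etc.
For pay: p↔k, a↔z, y↔b.

kzb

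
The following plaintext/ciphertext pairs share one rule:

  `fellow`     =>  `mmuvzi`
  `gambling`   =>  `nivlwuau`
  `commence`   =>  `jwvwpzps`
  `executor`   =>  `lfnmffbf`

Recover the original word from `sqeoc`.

liver

In fellow: f→m is +7, e→m is +8, l→u is +9, l→v is +10 — the shift increases by 1 each position. The shift increases by 1 at each position, starting from +7: 7, 8, 9, ….
Undoing it on sqeoc: s−7=l, q−8=i, e−9=v, o−10=e, c−11=r.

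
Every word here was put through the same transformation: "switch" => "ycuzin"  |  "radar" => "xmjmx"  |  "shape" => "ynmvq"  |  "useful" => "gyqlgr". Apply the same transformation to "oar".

amx

The shift depends on letter class: consonant s→y is +6, but vowel i→u is +12. Two shifts are in play — +12 for a/e/i/o/u, +6 for every other letter.
Applying it to oar: o(vowel)+12=a, a(vowel)+12=m, r(cons)+6=x.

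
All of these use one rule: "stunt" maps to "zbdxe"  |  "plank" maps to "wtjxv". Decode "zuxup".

smoke

In stunt: s→z is +7, t→b is +8, u→d is +9, n→x is +10 — the shift increases by 1 each position. Letter i (0-indexed) is shifted by i+7, so successive shifts are 7, 8, 9, ….
Undoing it on zuxup: z−7=s, u−8=m, x−9=o, u−10=k, p−11=e.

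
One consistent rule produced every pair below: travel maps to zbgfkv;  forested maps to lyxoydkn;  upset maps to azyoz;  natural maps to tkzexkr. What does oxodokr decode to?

Shifts by position in travel: pos 0: t→z (+6), pos 1: r→b (+10), pos 2: a→g (+6), pos 3: v→f (+10) — repeating every 2. The shifts repeat in a cycle of length 2: positions 0,1,… shift by +6, +10, then the pattern repeats.
Undoing it on oxodokr: o−6=i, x−10=n, o−6=i, d−10=t, o−6=i, k−10=a, r−6=l.

initial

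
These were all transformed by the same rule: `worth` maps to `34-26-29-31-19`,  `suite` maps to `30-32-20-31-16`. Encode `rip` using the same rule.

29-20-27

w is letter #23 and maps to 34: an offset of 11. Each letter is replaced by its alphabet position (a=1..z=26) + 11.
Applying it to rip: r=18→29, i=9→20, p=16→27.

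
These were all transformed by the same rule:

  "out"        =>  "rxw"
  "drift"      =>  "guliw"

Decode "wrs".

This is a Caesar cipher with shift 3.
Decoding wrs: w−3=t, r−3=o, s−3=p.

top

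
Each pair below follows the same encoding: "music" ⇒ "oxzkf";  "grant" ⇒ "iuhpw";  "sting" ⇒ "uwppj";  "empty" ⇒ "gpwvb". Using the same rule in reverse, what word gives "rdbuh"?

Shifts by position in music: pos 0: m→o (+2), pos 1: u→x (+3), pos 2: s→z (+7), pos 3: i→k (+2), pos 4: c→f (+3) — repeating every 3. The shifts repeat in a cycle of length 3: positions 0,1,… shift by +2, +3, +7, then the pattern repeats.
Reversing it on rdbuh: r−2=p, d−3=a, b−7=u, u−2=s, h−3=e.

pause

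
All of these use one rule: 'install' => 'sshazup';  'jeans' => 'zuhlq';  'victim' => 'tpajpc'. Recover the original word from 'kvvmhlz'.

seafood

Two steps: reverse the string, then apply a Caesar shift of +7.
Decoding kvvmhlz: shift back: k−7=d, v−7=o, v−7=o, m−7=f, h−7=a, l−7=e, z−7=s → doofaes; then reverse → seafood.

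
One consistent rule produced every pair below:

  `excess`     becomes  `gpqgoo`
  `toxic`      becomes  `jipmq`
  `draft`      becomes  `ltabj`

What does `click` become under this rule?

qxmqc

Each letter's alphabet position (a=0..z=25) is mapped through 21·x+0 mod 26 — an affine cipher.
For click: c(2)→21·2+0≡16=q; l(11)→21·11+0≡23=x; i(8)→21·8+0≡12=m; c(2)→21·2+0≡16=q; k(10)→21·10+0≡2=c (all mod 26).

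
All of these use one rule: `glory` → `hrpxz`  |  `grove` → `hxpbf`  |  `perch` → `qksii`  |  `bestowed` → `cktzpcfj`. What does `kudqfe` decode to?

jockey

Shifts by position in glory: pos 0: g→h (+1), pos 1: l→r (+6), pos 2: o→p (+1), pos 3: r→x (+6) — repeating every 2. The shifts repeat in a cycle of length 2: positions 0,1,… shift by +1, +6, then the pattern repeats.
Decoding kudqfe: k−1=j, u−6=o, d−1=c, q−6=k, f−1=e, e−6=y.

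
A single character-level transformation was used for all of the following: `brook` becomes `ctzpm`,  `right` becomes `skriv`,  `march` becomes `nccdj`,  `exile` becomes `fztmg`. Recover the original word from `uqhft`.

Shifts by position in brook: pos 0: b→c (+1), pos 1: r→t (+2), pos 2: o→z (+11), pos 3: o→p (+1), pos 4: k→m (+2) — repeating every 3. The shifts repeat in a cycle of length 3: positions 0,1,… shift by +1, +2, +11, then the pattern repeats.
Reversing it on uqhft: u−1=t, q−2=o, h−11=w, f−1=e, t−2=r.

tower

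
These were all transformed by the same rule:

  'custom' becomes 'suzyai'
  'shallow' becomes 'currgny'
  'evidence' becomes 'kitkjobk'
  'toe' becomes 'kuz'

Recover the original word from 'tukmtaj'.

dungeon

Two steps: reverse the string, then apply a Caesar shift of +6.
Decoding tukmtaj: shift back: t−6=n, u−6=o, k−6=e, m−6=g, t−6=n, a−6=u, j−6=d → noegnud; then reverse → dungeon.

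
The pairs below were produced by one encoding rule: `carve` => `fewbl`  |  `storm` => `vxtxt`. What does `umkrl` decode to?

Each letter shifts forward by (position + 3), i.e. 3, 4, 5, … — the shift grows by one for each successive letter.
Reversing it on umkrl: u−3=r, m−4=i, k−5=f, r−6=l, l−7=e.

rifle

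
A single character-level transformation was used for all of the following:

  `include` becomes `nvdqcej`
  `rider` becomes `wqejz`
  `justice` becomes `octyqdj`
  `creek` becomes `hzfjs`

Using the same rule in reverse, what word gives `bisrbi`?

warmth

A repeating key of period 3 is used — shifts +5, +8, +1 over and over.
Reversing it on bisrbi: b−5=w, i−8=a, s−1=r, r−5=m, b−8=t, i−1=h.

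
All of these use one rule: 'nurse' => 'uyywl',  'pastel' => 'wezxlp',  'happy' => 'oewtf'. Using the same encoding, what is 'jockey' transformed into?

Shifts by position in nurse: pos 0: n→u (+7), pos 1: u→y (+4), pos 2: r→y (+7), pos 3: s→w (+4) — repeating every 2. The shifts repeat in a cycle of length 2: positions 0,1,… shift by +7, +4, then the pattern repeats.
For jockey: j+7=q, o+4=s, c+7=j, k+4=o, e+7=l, y+4=c.

qsjolc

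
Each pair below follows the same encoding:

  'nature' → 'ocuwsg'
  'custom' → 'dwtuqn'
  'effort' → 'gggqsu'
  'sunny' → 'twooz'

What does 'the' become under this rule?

uig

The rule splits by letter class: vowels +2, consonants +1.
For the: t(cons)+1=u, h(cons)+1=i, e(vowel)+2=g.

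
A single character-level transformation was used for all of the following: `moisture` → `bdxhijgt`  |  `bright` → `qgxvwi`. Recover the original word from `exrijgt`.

It's a constant shift of +15 (ROT15).
Reversing it on exrijgt: e−15=p, x−15=i, r−15=c, i−15=t, j−15=u, g−15=r, t−15=e.

picture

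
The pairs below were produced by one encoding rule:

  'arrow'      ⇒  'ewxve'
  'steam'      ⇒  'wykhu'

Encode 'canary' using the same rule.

In arrow: a→e is +4, r→w is +5, r→x is +6, o→v is +7 — the shift increases by 1 each position. The shift increases by 1 at each position, starting from +4: 4, 5, 6, ….
For canary: c+4=g, a+5=f, n+6=t, a+7=h, r+8=z, y+9=h.

gfthzh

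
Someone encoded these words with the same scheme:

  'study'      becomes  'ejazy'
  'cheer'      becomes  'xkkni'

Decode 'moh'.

big

Read the word backwards and shift each letter +6.
Undoing it on moh: shift back: m−6=g, o−6=i, h−6=b → gib; then reverse → big.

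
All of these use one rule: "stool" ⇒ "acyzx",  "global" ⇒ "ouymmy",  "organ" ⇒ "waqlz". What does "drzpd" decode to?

viper

The shift increases by 1 at each position, starting from +8: 8, 9, 10, ….
Reversing it on drzpd: d−8=v, r−9=i, z−10=p, p−11=e, d−12=r.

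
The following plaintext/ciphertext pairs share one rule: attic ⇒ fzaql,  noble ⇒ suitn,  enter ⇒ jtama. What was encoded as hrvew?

clown

The shift increases by 1 at each position, starting from +5: 5, 6, 7, ….
Undoing it on hrvew: h−5=c, r−6=l, v−7=o, e−8=w, w−9=n.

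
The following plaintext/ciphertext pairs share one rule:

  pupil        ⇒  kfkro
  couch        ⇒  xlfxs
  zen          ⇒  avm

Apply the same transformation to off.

luu

Each pair mirrors across the alphabet (p↔k, u↔f, p↔k): positions sum to 25. Each letter is replaced by its mirror in the alphabet: a↔z, b↔y, c↔x, and so on (the Atbash cipher).
For off: o↔l, f↔u, f↔u.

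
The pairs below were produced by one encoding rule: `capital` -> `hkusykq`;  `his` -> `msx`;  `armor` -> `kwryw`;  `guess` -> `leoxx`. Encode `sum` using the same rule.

The shift depends on letter class: consonant c→h is +5, but vowel a→k is +10. Vowels shift forward by 10 and consonants shift forward by 5.
On sum: s(cons)+5=x, u(vowel)+10=e, m(cons)+5=r.

xer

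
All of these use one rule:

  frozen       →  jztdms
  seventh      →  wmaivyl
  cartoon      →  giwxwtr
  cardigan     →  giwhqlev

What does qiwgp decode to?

march

Shifts by position in frozen: pos 0: f→j (+4), pos 1: r→z (+8), pos 2: o→t (+5), pos 3: z→d (+4), pos 4: e→m (+8), pos 5: n→s (+5) — repeating every 3. It's a Vigenère-style cipher with numeric key [4,8,5]: position i shifts by key[i mod 3].
Undoing it on qiwgp: q−4=m, i−8=a, w−5=r, g−4=c, p−8=h.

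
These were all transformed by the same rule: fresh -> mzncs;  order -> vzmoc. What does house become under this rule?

owdcp

In fresh: f→m is +7, r→z is +8, e→n is +9, s→c is +10 — the shift increases by 1 each position. Letter i (0-indexed) is shifted by i+7, so successive shifts are 7, 8, 9, ….
Applying it to house: h+7=o, o+8=w, u+9=d, s+10=c, e+11=p.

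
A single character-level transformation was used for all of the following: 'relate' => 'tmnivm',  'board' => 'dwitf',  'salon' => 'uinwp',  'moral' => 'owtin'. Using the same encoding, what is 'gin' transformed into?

The shift depends on letter class: consonant r→t is +2, but vowel e→m is +8. The rule splits by letter class: vowels +8, consonants +2.
On gin: g(cons)+2=i, i(vowel)+8=q, n(cons)+2=p.

iqp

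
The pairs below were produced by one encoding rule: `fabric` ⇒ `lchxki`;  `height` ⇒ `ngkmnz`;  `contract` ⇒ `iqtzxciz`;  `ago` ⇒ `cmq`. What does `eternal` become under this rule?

gzgxtcr

The shift depends on letter class: consonant f→l is +6, but vowel a→c is +2. Vowels shift forward by 2 and consonants shift forward by 6.
On eternal: e(vowel)+2=g, t(cons)+6=z, e(vowel)+2=g, r(cons)+6=x, n(cons)+6=t, a(vowel)+2=c, l(cons)+6=r.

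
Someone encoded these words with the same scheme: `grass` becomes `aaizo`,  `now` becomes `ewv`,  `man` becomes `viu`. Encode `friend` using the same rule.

The output letters match the input read backwards, each shifted +8: grass reversed is ssarg. Read the word backwards and shift each letter +8.
Applying it to friend: reverse → dneirf; then shift: d+8=l, n+8=v, e+8=m, i+8=q, r+8=z, f+8=n.

lvmqzn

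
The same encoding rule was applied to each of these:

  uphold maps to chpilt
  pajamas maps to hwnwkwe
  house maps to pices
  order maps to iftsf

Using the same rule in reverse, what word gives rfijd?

u(20)→c(2) and p(15)→h(7) fit y≡25x+22 (mod 26); the inverse of 25 mod 26 is 25. Each letter's alphabet position (a=0..z=25) is mapped through 25·x+22 mod 26 — an affine cipher.
Undoing it on rfijd: r(17)→25·(17−22)≡5=f; f(5)→25·(5−22)≡17=r; i(8)→25·(8−22)≡14=o; j(9)→25·(9−22)≡13=n; d(3)→25·(3−22)≡19=t (all mod 26).

front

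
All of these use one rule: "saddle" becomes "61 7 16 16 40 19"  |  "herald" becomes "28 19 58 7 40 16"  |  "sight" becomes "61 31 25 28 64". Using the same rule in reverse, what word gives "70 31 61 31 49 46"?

s(#19)→61 and a(#1)→7: differences scale by 3, so n = 3·pos + 4. With a=1..z=26, the number is 3·pos + 4.
Decoding 70 31 61 31 49 46: 70→(70−4)÷3=22=v, 31→(31−4)÷3=9=i, 61→(61−4)÷3=19=s, 31→(31−4)÷3=9=i, 49→(49−4)÷3=15=o, 46→(46−4)÷3=14=n.

vision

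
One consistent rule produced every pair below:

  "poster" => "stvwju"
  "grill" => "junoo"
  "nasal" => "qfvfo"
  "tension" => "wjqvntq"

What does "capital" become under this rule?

The shift depends on letter class: consonant p→s is +3, but vowel o→t is +5. The rule splits by letter class: vowels +5, consonants +3.
Applying it to capital: c(cons)+3=f, a(vowel)+5=f, p(cons)+3=s, i(vowel)+5=n, t(cons)+3=w, a(vowel)+5=f, l(cons)+3=o.

ffsnwfo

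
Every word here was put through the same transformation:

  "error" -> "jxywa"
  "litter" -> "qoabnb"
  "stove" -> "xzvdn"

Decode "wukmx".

rodeo

Letter i (0-indexed) is shifted by i+5, so successive shifts are 5, 6, 7, ….
Reversing it on wukmx: w−5=r, u−6=o, k−7=d, m−8=e, x−9=o.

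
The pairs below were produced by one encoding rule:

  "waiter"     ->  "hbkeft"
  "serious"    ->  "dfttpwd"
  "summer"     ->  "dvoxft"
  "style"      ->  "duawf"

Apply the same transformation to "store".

duqcf

The shifts repeat in a cycle of length 3: positions 0,1,… shift by +11, +1, +2, then the pattern repeats.
On store: s+11=d, t+1=u, o+2=q, r+11=c, e+1=f.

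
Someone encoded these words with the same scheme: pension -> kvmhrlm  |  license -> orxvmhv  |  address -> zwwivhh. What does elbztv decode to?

Letters are reflected about the middle of the alphabet (position → 25−position): Atbash.
Decoding elbztv: e↔v, l↔o, b↔y, z↔a, t↔g, v↔e.

voyage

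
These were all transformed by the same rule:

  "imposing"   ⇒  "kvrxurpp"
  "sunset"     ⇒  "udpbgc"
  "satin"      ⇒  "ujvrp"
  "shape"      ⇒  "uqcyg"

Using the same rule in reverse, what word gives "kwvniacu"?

Shifts by position in imposing: pos 0: i→k (+2), pos 1: m→v (+9), pos 2: p→r (+2), pos 3: o→x (+9) — repeating every 2. A repeating key of period 2 is used — shifts +2, +9 over and over.
Decoding kwvniacu: k−2=i, w−9=n, v−2=t, n−9=e, i−2=g, a−9=r, c−2=a, u−9=l.

integral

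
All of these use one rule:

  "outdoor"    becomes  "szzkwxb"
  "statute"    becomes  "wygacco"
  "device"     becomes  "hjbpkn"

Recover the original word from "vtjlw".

In outdoor: o→s is +4, u→z is +5, t→z is +6, d→k is +7 — the shift increases by 1 each position. Each letter shifts forward by (position + 4), i.e. 4, 5, 6, … — the shift grows by one for each successive letter.
Undoing it on vtjlw: v−4=r, t−5=o, j−6=d, l−7=e, w−8=o.

rodeo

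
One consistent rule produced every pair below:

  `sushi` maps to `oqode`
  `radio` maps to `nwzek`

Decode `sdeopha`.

Compare letters: s→o is +22, u→q is +22, s→o is +22 — a constant shift. It's a constant shift of +22 (ROT22).
Decoding sdeopha: s−22=w, d−22=h, e−22=i, o−22=s, p−22=t, h−22=l, a−22=e.

whistle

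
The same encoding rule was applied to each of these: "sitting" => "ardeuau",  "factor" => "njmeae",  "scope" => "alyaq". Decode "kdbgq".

In sitting: s→a is +8, i→r is +9, t→d is +10, t→e is +11 — the shift increases by 1 each position. The shift increases by 1 at each position, starting from +8: 8, 9, 10, ….
Decoding kdbgq: k−8=c, d−9=u, b−10=r, g−11=v, q−12=e.

curve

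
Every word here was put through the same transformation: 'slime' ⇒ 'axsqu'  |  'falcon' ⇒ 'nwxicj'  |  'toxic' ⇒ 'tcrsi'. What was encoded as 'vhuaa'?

s(18)→a(0) and l(11)→x(23) fit y≡19x+22 (mod 26); the inverse of 19 mod 26 is 11. This is an affine cipher: with a=0,…,z=25, each position x becomes (19x+22) mod 26.
Undoing it on vhuaa: v(21)→11·(21−22)≡15=p; h(7)→11·(7−22)≡17=r; u(20)→11·(20−22)≡4=e; a(0)→11·(0−22)≡18=s; a(0)→11·(0−22)≡18=s (all mod 26).

press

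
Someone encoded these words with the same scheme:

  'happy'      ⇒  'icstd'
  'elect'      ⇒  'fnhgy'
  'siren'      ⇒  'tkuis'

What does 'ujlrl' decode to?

thing

In happy: h→i is +1, a→c is +2, p→s is +3, p→t is +4 — the shift increases by 1 each position. Each letter shifts forward by (position + 1), i.e. 1, 2, 3, … — the shift grows by one for each successive letter.
Decoding ujlrl: u−1=t, j−2=h, l−3=i, r−4=n, l−5=g.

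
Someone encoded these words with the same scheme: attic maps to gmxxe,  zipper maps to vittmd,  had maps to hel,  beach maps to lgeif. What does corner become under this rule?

The output letters match the input read backwards, each shifted +4: attic reversed is citta. Two steps: reverse the string, then apply a Caesar shift of +4.
On corner: reverse → renroc; then shift: r+4=v, e+4=i, n+4=r, r+4=v, o+4=s, c+4=g.

virvsg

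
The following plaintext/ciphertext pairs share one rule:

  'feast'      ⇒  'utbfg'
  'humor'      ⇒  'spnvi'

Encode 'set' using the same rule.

uft

The output letters match the input read backwards, each shifted +1: feast reversed is tsaef. Read the word backwards and shift each letter +1.
For set: reverse → tes; then shift: t+1=u, e+1=f, s+1=t.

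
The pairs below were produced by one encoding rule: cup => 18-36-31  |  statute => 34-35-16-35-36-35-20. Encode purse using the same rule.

c is letter #3 and maps to 18: an offset of 15. The number is (letter's place in the alphabet, a=1) + 15.
Applying it to purse: p=16→31, u=21→36, r=18→33, s=19→34, e=5→20.

31-36-33-34-20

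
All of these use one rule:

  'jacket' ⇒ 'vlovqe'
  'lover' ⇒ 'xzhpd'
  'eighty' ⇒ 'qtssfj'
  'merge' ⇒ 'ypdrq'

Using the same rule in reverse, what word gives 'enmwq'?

The shifts repeat in a cycle of length 2: positions 0,1,… shift by +12, +11, then the pattern repeats.
Reversing it on enmwq: e−12=s, n−11=c, m−12=a, w−11=l, q−12=e.

scale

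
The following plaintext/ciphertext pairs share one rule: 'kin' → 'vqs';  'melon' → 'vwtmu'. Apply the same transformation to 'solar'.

The output letters match the input read backwards, each shifted +8: kin reversed is nik. The word is reversed, then every letter is shifted forward by 8.
Applying it to solar: reverse → ralos; then shift: r+8=z, a+8=i, l+8=t, o+8=w, s+8=a.

zitwa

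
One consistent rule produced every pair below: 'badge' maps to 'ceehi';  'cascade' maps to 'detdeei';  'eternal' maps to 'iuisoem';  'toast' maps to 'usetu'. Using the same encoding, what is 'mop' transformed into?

The shift depends on letter class: consonant b→c is +1, but vowel a→e is +4. Two shifts are in play — +4 for a/e/i/o/u, +1 for every other letter.
On mop: m(cons)+1=n, o(vowel)+4=s, p(cons)+1=q.

nsq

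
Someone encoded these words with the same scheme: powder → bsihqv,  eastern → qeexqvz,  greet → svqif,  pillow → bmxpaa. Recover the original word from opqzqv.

The shifts repeat in a cycle of length 2: positions 0,1,… shift by +12, +4, then the pattern repeats.
Reversing it on opqzqv: o−12=c, p−4=l, q−12=e, z−4=v, q−12=e, v−4=r.

clever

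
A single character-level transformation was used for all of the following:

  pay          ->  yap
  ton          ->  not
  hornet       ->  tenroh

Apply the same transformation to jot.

The output letters match the input read backwards: pay reversed is yap. It's just the letters in reverse order.
For jot: reverse → toj.

toj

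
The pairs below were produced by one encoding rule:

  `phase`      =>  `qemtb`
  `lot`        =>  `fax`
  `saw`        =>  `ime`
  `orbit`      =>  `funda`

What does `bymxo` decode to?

clamp

The output letters match the input read backwards, each shifted +12: phase reversed is esahp. The word is reversed, then every letter is shifted forward by 12.
Undoing it on bymxo: shift back: b−12=p, y−12=m, m−12=a, x−12=l, o−12=c → pmalc; then reverse → clamp.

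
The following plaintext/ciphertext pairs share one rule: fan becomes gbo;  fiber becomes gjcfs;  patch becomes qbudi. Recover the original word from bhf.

age

Compare letters: f→g is +1, a→b is +1, n→o is +1 — a constant shift. Each letter is shifted forward by 1 in the alphabet (a Caesar shift of +1).
Undoing it on bhf: b−1=a, h−1=g, f−1=e.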